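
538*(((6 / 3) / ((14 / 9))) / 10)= 2421 / 35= 69.17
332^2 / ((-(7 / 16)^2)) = -28217344 / 49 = -575864.16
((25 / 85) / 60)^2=0.00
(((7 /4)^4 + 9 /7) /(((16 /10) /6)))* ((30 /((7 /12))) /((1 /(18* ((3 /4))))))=27766.10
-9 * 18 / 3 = -54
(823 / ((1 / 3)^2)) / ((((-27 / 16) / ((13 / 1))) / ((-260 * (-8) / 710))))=-35606272 / 213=-167165.60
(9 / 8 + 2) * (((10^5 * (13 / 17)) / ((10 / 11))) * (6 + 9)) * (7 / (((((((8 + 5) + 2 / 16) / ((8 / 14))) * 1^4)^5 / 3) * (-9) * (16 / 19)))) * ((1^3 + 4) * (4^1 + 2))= -2848980992000 / 55566916839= -51.27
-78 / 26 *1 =-3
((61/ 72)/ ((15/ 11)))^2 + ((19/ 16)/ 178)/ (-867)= 11580417911/ 30000974400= 0.39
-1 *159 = -159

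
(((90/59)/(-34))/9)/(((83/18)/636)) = -57240/83249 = -0.69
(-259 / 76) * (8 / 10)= -259 / 95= -2.73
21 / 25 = 0.84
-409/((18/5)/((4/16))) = -28.40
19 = 19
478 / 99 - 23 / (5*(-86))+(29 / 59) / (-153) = 23144809 / 4744190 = 4.88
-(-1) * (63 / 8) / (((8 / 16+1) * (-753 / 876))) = -6.11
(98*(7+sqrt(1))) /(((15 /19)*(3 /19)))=283024 /45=6289.42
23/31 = 0.74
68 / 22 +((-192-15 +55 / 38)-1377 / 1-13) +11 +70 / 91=-8589483 / 5434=-1580.69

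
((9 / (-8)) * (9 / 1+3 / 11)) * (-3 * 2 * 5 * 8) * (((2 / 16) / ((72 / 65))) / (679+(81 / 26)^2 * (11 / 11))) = 0.41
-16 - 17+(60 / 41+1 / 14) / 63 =-1192465 / 36162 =-32.98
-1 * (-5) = 5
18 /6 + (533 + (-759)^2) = 576617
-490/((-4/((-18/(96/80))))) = -1837.50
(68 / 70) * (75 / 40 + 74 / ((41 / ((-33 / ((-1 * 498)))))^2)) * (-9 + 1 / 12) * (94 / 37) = -14852189608199 / 359919111720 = -41.27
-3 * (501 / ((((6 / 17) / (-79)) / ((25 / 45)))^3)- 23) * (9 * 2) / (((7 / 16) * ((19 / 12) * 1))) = 809048422053584 / 10773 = 75099640030.96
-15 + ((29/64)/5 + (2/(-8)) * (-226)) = 41.59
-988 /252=-247 /63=-3.92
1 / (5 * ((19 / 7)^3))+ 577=19788558 / 34295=577.01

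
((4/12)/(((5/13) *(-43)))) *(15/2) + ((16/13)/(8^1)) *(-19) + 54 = 56935/1118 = 50.93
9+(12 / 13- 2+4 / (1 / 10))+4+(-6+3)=636 / 13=48.92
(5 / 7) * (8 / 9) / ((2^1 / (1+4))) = 100 / 63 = 1.59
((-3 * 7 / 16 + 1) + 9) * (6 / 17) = 417 / 136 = 3.07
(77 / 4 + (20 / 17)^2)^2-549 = -164682855 / 1336336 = -123.23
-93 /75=-31 /25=-1.24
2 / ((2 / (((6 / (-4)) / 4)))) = -3 / 8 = -0.38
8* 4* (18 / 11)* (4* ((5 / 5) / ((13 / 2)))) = 4608 / 143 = 32.22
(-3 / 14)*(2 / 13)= -3 / 91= -0.03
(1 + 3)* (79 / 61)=316 / 61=5.18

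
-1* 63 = -63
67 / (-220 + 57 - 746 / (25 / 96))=-1675 / 75691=-0.02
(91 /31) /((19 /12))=1092 /589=1.85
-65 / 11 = -5.91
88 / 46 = 44 / 23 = 1.91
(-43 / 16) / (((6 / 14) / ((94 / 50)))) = -14147 / 1200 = -11.79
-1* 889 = -889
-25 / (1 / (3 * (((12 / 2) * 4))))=-1800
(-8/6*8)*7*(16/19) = -3584/57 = -62.88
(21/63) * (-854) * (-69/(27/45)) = 98210/3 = 32736.67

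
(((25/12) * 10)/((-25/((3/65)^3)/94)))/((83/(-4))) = 0.00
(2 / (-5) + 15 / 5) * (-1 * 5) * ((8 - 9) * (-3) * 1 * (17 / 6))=-221 / 2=-110.50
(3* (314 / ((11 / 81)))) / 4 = 38151 / 22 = 1734.14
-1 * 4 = -4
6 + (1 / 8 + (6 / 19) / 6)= 939 / 152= 6.18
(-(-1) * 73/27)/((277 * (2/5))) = 365/14958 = 0.02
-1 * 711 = -711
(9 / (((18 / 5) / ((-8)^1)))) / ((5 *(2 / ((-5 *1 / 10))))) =1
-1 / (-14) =1 / 14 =0.07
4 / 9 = 0.44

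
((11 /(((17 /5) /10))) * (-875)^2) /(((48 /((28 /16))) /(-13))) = -19159765625 /1632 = -11740052.47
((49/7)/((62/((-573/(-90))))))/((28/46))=4393/3720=1.18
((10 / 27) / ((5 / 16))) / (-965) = -32 / 26055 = -0.00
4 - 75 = -71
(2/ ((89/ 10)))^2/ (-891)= -400/ 7057611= -0.00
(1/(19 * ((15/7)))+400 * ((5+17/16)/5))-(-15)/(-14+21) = 971899/1995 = 487.17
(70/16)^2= 19.14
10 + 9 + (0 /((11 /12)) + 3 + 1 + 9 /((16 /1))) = 377 /16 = 23.56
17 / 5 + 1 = 22 / 5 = 4.40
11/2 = 5.50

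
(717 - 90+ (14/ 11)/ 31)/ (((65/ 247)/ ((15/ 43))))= 12187797/ 14663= 831.19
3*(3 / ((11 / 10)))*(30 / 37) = 2700 / 407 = 6.63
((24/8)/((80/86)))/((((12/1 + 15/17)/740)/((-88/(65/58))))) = -69023944/4745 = -14546.67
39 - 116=-77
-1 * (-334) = 334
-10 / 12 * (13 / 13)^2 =-5 / 6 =-0.83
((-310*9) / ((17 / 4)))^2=124545600 / 289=430953.63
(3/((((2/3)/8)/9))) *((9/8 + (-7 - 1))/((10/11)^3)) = -1185921/400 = -2964.80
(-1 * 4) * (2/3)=-8/3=-2.67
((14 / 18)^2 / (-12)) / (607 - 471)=-49 / 132192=-0.00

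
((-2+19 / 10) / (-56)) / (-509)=-1 / 285040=-0.00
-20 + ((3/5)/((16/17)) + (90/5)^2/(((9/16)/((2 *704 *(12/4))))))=194640371/80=2433004.64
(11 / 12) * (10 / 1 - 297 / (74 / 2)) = 1.81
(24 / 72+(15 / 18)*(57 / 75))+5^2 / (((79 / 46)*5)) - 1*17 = -31099 / 2370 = -13.12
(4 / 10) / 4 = 1 / 10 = 0.10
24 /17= 1.41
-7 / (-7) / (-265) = -1 / 265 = -0.00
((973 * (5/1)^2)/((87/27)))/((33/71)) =5181225/319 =16242.08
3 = 3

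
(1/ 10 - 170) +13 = -1569/ 10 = -156.90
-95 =-95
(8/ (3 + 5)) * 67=67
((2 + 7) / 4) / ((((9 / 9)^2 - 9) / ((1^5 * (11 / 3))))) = -33 / 32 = -1.03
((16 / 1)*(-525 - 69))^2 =90326016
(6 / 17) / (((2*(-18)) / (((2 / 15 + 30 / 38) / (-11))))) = 263 / 319770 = 0.00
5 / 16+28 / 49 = 99 / 112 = 0.88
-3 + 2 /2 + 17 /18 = -19 /18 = -1.06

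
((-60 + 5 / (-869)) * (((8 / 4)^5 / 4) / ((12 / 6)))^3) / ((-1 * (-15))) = -667456 / 2607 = -256.02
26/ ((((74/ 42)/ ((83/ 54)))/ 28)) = 211484/ 333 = 635.09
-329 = -329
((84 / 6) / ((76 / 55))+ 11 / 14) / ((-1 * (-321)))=484 / 14231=0.03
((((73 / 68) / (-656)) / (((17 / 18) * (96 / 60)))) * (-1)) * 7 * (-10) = -114975 / 1516672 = -0.08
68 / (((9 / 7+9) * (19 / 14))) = 833 / 171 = 4.87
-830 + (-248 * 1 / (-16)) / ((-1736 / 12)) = -23243 / 28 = -830.11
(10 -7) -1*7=-4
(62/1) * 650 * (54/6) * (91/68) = 8251425/17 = 485377.94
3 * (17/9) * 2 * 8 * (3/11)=272/11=24.73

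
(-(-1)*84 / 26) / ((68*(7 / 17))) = 3 / 26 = 0.12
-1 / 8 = -0.12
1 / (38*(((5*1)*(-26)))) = -1 / 4940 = -0.00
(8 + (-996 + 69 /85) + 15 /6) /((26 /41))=-6863277 /4420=-1552.78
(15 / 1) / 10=3 / 2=1.50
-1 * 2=-2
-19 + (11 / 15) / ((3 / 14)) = -701 / 45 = -15.58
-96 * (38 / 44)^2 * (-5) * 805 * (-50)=-1743630000 / 121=-14410165.29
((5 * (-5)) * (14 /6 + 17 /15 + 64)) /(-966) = 110 /63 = 1.75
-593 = -593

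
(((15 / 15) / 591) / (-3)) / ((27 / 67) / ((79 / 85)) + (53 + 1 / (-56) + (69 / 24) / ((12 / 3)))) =-1185632 / 113797482021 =-0.00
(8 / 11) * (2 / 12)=4 / 33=0.12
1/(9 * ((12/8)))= 2/27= 0.07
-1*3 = -3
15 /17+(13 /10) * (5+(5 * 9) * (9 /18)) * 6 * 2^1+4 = 7376 /17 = 433.88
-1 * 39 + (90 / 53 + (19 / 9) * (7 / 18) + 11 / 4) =-33.73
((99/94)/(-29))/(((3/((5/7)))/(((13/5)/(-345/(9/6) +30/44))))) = 4719/48134345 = 0.00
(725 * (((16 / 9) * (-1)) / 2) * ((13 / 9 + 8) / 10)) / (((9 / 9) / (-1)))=49300 / 81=608.64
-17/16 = -1.06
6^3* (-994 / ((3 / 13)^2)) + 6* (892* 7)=-3994200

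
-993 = -993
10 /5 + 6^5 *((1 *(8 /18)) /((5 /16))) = 55306 /5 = 11061.20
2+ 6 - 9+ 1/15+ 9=121/15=8.07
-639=-639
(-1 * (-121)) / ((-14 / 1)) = -121 / 14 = -8.64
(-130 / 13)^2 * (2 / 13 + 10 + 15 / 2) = 22950 / 13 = 1765.38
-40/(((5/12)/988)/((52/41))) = -120295.02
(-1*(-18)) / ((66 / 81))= 243 / 11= 22.09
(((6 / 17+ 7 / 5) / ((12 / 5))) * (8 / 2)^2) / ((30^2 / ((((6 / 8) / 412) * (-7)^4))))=357749 / 6303600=0.06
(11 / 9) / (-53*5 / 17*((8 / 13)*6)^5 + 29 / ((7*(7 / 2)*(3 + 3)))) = -3402157759 / 29777116577973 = -0.00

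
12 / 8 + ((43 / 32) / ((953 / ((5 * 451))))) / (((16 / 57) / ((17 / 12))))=34247311 / 1951744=17.55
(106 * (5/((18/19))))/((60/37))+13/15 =186763/540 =345.86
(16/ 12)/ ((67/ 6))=8/ 67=0.12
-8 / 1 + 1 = -7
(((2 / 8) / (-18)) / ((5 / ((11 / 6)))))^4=14641 / 21767823360000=0.00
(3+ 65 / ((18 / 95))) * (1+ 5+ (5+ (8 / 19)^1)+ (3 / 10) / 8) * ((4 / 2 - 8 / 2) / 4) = -108490493 / 54720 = -1982.65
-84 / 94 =-42 / 47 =-0.89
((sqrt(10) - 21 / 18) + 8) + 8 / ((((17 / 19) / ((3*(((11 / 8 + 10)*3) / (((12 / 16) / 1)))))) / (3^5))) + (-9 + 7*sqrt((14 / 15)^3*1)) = sqrt(10) + 98*sqrt(210) / 225 + 30250363 / 102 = 296581.66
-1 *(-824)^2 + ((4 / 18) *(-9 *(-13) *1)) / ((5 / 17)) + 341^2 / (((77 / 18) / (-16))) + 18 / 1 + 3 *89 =-38973331 / 35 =-1113523.74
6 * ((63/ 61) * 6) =2268/ 61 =37.18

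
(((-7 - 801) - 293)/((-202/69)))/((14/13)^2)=12838761/39592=324.28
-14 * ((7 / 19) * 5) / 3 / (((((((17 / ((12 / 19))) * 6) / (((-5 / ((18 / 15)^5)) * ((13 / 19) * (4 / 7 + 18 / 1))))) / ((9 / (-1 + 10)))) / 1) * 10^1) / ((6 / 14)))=13203125 / 226676232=0.06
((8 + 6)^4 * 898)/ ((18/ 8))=137990272/ 9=15332252.44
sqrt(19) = 4.36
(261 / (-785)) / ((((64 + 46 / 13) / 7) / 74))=-878787 / 344615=-2.55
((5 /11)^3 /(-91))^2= 15625 /14670296641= 0.00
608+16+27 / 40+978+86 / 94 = 3014749 / 1880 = 1603.59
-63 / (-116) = 63 / 116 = 0.54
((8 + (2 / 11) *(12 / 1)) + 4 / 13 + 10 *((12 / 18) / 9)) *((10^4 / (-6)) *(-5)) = 1084000000 / 11583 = 93585.43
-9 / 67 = -0.13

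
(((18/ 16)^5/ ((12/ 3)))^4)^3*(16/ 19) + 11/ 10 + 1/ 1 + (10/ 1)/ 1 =1847184266927208893891537491045313959624470998731458053434463717/ 152659114204604076176486398772410447239609284409365319353630720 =12.10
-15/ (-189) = 5/ 63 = 0.08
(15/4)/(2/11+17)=55/252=0.22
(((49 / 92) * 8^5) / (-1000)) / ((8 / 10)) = -12544 / 575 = -21.82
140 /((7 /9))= 180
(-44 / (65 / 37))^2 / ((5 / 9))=23853456 / 21125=1129.16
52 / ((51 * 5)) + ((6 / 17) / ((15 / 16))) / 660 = 956 / 4675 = 0.20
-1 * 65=-65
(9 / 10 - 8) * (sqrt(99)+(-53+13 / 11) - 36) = 34293 / 55 - 213 * sqrt(11) / 10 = 552.86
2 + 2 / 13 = 28 / 13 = 2.15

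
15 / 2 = 7.50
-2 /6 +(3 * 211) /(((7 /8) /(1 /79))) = 14639 /1659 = 8.82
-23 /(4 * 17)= -23 /68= -0.34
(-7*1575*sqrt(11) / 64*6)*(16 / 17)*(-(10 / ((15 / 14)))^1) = 154350*sqrt(11) / 17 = 30113.00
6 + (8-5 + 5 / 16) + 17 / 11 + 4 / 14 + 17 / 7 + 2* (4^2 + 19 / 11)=5491 / 112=49.03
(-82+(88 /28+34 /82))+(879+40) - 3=240379 /287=837.56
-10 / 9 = -1.11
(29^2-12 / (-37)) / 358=31129 / 13246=2.35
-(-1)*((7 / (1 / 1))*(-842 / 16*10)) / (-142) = 14735 / 568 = 25.94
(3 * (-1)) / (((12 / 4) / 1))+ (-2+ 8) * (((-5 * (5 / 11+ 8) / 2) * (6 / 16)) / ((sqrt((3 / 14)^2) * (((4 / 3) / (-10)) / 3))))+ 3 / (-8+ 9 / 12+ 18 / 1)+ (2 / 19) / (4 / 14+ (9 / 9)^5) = 3230678513 / 647064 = 4992.83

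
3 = 3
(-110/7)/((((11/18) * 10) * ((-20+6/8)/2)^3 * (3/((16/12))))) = 4096/3195731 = 0.00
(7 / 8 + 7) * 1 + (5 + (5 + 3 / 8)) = 73 / 4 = 18.25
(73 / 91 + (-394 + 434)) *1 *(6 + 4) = 37130 / 91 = 408.02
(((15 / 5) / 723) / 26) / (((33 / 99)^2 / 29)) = 261 / 6266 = 0.04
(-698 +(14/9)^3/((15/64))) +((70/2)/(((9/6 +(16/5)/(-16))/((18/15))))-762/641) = -59303699072/91121355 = -650.82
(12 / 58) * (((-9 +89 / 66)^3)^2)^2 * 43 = 11829461986248705563581944091796875 / 33019764690695894267904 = 358253975976.45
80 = 80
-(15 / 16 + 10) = -175 / 16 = -10.94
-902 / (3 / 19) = -17138 / 3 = -5712.67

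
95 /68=1.40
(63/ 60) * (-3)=-63/ 20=-3.15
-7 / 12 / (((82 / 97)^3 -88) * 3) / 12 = 6388711 / 34457985792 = 0.00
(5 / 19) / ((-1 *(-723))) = 5 / 13737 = 0.00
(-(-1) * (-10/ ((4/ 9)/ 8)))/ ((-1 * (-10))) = -18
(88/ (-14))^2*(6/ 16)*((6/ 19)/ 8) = 1089/ 1862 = 0.58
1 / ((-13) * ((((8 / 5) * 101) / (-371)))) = 1855 / 10504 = 0.18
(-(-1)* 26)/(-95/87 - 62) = -2262/5489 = -0.41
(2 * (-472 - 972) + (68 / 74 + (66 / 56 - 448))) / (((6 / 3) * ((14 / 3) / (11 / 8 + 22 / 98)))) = -6496829163 / 11371136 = -571.34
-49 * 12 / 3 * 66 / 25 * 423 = -5471928 / 25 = -218877.12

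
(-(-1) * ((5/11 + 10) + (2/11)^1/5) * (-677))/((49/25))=-1953145/539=-3623.65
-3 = -3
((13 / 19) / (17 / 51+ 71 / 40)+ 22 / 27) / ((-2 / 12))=-295748 / 43263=-6.84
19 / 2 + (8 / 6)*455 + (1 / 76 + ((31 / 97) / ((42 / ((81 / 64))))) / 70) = 213678197149 / 346778880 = 616.18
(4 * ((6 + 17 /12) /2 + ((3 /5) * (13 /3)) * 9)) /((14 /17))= 55301 /420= 131.67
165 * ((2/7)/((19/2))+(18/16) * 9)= 1782825/1064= 1675.59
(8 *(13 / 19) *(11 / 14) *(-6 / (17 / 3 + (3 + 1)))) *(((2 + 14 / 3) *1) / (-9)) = 22880 / 11571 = 1.98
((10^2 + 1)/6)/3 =5.61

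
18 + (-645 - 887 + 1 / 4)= -6055 / 4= -1513.75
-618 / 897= -206 / 299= -0.69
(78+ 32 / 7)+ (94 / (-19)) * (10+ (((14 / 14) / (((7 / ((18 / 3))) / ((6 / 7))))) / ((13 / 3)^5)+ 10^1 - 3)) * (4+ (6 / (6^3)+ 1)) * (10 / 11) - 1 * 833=-1134.86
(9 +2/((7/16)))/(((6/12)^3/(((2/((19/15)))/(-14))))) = -600/49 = -12.24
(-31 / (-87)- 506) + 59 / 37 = -1622534 / 3219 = -504.05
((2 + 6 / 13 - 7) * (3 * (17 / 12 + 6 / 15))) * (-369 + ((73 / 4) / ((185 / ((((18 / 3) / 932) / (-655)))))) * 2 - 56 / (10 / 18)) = 341208989489769 / 29363126000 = 11620.32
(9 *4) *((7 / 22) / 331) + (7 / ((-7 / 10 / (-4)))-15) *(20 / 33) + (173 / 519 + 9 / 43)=7387624 / 469689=15.73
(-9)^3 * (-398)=290142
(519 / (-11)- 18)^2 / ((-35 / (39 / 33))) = -6683157 / 46585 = -143.46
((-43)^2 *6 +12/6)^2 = 123121216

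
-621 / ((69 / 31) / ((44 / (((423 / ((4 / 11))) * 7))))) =-496 / 329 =-1.51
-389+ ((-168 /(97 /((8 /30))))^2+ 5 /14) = -1279156761 /3293150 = -388.43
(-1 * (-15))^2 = 225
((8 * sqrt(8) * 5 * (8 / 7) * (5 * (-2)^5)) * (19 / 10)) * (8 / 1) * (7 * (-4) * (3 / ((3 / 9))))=56033280 * sqrt(2)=79243024.52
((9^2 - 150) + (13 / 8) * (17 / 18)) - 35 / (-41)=-393275 / 5904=-66.61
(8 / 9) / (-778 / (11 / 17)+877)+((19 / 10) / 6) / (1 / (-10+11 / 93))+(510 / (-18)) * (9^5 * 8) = -267298304588279 / 19970820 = -13384443.13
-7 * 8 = -56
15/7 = 2.14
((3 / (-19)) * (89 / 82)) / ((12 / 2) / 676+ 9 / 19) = -15041 / 42353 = -0.36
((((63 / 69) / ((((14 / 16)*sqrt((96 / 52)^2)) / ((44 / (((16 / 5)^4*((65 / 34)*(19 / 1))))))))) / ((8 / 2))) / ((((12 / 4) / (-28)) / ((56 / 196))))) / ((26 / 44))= -0.01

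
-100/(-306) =50/153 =0.33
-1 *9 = -9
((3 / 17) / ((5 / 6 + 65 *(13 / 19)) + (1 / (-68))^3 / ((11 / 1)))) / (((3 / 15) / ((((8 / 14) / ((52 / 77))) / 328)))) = 239187960 / 4760876981939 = 0.00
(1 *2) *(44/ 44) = 2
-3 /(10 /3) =-9 /10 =-0.90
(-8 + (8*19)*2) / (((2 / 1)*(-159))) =-148 / 159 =-0.93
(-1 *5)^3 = -125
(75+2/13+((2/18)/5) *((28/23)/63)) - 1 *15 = 7284382/121095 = 60.15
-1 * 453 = -453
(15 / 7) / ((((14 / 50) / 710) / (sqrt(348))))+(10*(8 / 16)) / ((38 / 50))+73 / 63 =9262 / 1197+532500*sqrt(87) / 49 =101371.60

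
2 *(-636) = -1272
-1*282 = -282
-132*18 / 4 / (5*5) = -594 / 25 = -23.76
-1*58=-58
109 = 109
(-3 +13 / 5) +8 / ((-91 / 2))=-262 / 455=-0.58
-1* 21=-21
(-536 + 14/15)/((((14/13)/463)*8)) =-24154247/840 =-28755.06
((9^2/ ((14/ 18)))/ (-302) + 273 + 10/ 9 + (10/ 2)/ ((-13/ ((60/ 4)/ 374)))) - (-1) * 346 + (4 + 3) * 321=66296775235/ 23126103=2866.75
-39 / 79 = -0.49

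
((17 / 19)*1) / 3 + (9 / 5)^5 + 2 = 3775168 / 178125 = 21.19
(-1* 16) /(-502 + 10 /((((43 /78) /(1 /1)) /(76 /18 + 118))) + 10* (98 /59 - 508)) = 60888 /12742091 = 0.00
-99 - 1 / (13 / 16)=-1303 / 13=-100.23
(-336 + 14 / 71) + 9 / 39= -309733 / 923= -335.57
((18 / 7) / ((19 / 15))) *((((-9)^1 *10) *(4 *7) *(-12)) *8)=9331200 / 19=491115.79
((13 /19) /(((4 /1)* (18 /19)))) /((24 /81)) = 39 /64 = 0.61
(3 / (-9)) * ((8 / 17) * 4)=-32 / 51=-0.63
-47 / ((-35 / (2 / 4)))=47 / 70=0.67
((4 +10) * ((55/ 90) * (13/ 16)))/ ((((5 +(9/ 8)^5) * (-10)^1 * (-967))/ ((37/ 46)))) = 18962944/ 223077341205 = 0.00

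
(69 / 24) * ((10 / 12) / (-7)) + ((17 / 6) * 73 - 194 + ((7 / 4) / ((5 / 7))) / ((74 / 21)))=273221 / 20720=13.19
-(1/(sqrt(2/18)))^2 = -9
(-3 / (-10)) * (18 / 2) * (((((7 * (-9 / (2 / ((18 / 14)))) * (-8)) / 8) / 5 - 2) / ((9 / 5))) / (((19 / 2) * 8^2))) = 183 / 12160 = 0.02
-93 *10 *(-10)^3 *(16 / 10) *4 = 5952000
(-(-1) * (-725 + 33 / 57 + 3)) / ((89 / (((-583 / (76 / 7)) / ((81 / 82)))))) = 254829883 / 578322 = 440.64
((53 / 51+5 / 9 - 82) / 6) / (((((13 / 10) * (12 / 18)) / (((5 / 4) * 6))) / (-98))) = 7534975 / 663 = 11364.97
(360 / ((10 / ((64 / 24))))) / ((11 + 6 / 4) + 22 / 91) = 5824 / 773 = 7.53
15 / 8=1.88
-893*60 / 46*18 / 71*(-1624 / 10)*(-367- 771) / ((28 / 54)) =-171873623952 / 1633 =-105250229.00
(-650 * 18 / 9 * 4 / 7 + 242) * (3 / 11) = -10518 / 77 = -136.60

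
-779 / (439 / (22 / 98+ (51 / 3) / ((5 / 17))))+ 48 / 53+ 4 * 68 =968739528 / 5700415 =169.94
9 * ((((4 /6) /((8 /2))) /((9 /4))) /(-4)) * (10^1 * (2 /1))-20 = -70 /3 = -23.33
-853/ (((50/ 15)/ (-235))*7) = 120273/ 14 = 8590.93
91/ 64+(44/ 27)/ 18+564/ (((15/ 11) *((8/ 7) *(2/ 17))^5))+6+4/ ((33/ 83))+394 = 32979441599675779/ 3503554560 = 9413137.72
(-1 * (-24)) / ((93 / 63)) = 16.26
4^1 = 4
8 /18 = 4 /9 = 0.44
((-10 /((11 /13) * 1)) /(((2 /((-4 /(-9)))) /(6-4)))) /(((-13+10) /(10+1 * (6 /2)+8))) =3640 /99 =36.77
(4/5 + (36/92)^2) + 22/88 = 12729/10580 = 1.20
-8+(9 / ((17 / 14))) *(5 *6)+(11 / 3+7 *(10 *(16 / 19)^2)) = 4927879 / 18411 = 267.66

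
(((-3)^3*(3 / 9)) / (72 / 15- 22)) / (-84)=-15 / 2408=-0.01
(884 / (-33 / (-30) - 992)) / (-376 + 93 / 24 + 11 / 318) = 3748160 / 1563306597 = 0.00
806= 806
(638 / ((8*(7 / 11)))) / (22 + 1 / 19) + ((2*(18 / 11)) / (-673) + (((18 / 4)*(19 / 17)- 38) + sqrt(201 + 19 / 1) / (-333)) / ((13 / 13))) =-40297111721 / 1476483932- 2*sqrt(55) / 333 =-27.34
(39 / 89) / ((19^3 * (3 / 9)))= 117 / 610451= 0.00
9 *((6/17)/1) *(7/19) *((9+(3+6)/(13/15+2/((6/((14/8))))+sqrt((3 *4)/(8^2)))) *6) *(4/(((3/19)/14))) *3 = 769287456/6511 - 57153600 *sqrt(3)/6511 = 102948.01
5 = 5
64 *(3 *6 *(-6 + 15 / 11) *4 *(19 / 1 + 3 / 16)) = -4509216 / 11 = -409928.73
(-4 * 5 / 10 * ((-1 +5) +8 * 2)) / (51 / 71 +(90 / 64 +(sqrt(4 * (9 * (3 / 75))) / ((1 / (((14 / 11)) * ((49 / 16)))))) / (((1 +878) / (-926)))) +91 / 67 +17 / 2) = -98123590400 / 17307536867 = -5.67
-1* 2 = -2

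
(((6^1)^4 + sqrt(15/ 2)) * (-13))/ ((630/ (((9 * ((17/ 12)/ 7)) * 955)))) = -2279394/ 49 - 42211 * sqrt(30)/ 2352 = -46616.54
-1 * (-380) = 380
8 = 8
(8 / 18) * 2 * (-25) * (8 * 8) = -12800 / 9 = -1422.22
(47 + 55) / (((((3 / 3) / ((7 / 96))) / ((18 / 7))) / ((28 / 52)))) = 1071 / 104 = 10.30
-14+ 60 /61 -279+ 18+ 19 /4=-65701 /244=-269.27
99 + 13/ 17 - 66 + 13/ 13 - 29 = 98/ 17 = 5.76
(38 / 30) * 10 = 38 / 3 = 12.67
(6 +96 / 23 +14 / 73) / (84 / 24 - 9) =-34808 / 18469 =-1.88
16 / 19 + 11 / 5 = 289 / 95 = 3.04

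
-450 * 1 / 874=-0.51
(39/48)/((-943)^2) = 13/14227984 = 0.00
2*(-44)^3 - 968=-171336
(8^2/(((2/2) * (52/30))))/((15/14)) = 448/13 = 34.46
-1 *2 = -2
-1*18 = -18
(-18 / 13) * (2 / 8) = -9 / 26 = -0.35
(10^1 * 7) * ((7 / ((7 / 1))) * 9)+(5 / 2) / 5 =1261 / 2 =630.50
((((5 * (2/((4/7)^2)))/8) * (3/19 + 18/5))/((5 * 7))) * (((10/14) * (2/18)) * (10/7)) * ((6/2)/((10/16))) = 17/76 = 0.22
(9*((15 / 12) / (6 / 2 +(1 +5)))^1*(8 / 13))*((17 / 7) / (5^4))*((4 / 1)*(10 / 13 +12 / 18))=1088 / 63375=0.02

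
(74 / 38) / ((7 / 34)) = 1258 / 133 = 9.46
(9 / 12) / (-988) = -3 / 3952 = -0.00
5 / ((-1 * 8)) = -5 / 8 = -0.62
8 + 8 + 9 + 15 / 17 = 440 / 17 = 25.88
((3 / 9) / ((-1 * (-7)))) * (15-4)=11 / 21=0.52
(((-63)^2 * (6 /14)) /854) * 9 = 2187 /122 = 17.93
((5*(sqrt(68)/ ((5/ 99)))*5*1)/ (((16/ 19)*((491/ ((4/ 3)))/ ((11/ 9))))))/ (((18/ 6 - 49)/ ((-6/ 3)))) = 11495*sqrt(17)/ 67758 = 0.70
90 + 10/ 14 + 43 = 936/ 7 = 133.71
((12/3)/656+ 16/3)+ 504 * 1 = 250595/492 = 509.34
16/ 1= 16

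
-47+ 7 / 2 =-87 / 2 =-43.50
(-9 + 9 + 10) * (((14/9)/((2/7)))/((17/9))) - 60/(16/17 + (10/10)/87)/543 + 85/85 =128796843/4335493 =29.71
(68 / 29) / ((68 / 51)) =51 / 29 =1.76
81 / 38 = 2.13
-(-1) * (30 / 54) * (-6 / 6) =-5 / 9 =-0.56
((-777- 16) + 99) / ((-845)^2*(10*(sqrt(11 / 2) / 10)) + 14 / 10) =48580 / 140203717671777- 12388333750*sqrt(22) / 140203717671777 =-0.00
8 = 8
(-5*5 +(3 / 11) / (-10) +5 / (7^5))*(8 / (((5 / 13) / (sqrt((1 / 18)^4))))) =-601498573 / 374375925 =-1.61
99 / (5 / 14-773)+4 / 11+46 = 5501424 / 118987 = 46.24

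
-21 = -21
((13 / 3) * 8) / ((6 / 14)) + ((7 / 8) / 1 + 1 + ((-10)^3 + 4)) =-65753 / 72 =-913.24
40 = 40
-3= -3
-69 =-69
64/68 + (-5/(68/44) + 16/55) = -1873/935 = -2.00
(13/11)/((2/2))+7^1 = 90/11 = 8.18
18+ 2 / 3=56 / 3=18.67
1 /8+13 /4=27 /8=3.38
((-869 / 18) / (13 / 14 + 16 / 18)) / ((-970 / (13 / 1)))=79079 / 222130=0.36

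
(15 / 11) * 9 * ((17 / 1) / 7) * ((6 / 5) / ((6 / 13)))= 77.49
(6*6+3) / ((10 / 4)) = 15.60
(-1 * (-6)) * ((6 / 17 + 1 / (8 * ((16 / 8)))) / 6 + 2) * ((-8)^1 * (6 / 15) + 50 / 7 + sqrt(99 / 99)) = 584221 / 9520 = 61.37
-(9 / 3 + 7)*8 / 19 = -80 / 19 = -4.21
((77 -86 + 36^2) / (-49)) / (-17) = 1287 / 833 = 1.55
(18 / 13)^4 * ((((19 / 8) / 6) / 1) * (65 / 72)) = 23085 / 17576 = 1.31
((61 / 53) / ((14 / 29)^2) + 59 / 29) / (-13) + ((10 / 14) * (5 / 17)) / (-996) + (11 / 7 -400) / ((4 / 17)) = -28080094487911 / 16577596308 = -1693.86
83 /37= 2.24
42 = 42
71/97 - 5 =-414/97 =-4.27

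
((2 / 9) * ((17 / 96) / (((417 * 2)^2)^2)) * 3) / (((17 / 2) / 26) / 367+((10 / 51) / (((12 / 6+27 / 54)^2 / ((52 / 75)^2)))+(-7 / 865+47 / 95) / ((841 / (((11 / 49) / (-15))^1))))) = 583645391831490625 / 38181125980445977380260083392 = 0.00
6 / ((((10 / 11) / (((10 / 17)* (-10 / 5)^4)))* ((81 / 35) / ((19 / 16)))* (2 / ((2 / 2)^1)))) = 7315 / 459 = 15.94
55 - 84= -29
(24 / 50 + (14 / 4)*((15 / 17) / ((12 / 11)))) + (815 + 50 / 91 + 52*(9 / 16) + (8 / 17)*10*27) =301717337 / 309400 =975.17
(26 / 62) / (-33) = -0.01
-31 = -31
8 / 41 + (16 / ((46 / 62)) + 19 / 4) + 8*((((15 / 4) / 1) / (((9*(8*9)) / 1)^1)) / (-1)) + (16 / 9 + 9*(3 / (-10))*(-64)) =25593629 / 127305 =201.04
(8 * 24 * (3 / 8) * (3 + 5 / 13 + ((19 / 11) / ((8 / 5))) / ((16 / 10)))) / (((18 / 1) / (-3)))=-48.71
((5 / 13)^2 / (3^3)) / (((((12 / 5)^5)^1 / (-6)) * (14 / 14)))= -78125 / 189236736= -0.00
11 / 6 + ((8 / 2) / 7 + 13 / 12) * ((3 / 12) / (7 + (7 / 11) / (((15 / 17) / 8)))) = 1320847 / 707952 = 1.87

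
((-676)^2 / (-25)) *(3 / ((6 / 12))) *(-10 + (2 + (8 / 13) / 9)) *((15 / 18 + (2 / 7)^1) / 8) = 191648704 / 1575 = 121681.72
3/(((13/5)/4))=60/13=4.62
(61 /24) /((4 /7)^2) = 2989 /384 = 7.78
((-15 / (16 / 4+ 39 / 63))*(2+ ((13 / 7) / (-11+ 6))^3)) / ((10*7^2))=-751977 / 58224250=-0.01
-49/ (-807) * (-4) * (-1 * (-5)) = -980/ 807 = -1.21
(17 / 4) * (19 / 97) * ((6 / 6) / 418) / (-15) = -17 / 128040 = -0.00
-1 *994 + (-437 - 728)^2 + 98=1356329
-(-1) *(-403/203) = -403/203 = -1.99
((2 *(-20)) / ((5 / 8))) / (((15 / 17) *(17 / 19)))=-1216 / 15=-81.07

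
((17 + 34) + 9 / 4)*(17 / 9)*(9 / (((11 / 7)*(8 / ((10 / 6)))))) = 42245 / 352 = 120.01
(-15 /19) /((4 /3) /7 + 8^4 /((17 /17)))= -63 /326876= -0.00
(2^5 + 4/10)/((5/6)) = 972/25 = 38.88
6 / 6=1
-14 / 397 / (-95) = 14 / 37715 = 0.00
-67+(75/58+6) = -3463/58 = -59.71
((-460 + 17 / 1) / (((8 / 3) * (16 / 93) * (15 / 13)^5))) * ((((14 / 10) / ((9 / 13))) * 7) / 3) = -3248041831853 / 1458000000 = -2227.74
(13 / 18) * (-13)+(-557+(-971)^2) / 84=201749 / 18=11208.28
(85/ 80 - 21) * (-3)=59.81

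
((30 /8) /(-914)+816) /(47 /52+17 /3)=116347959 /936850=124.19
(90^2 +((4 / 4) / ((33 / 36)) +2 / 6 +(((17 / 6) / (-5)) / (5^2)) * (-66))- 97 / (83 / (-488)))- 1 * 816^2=-225002949682 / 342375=-657182.77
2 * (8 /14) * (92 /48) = 46 /21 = 2.19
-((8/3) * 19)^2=-23104/9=-2567.11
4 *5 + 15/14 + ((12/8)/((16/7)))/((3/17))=5553/224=24.79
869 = 869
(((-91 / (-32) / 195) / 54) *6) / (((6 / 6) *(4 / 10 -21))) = -7 / 88992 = -0.00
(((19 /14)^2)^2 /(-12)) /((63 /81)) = -390963 /1075648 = -0.36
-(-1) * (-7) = -7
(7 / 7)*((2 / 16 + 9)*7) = 511 / 8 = 63.88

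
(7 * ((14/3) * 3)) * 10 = 980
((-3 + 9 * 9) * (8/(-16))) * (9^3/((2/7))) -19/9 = -1791191/18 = -99510.61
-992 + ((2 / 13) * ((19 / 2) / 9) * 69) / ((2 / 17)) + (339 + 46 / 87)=-1260449 / 2262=-557.23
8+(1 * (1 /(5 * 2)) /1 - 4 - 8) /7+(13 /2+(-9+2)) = 29 /5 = 5.80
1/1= 1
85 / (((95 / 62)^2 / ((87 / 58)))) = 98022 / 1805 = 54.31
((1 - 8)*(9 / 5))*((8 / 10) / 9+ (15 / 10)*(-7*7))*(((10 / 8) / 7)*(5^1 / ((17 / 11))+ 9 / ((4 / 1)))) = 2464411 / 2720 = 906.03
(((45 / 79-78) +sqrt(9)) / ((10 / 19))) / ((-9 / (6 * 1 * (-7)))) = -52136 / 79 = -659.95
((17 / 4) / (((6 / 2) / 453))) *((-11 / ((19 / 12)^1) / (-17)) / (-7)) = -4983 / 133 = -37.47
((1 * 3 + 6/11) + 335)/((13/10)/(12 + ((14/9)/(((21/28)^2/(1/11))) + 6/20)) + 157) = 104116523/48315751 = 2.15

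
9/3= 3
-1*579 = -579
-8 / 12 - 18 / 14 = -41 / 21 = -1.95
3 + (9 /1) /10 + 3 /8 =171 /40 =4.28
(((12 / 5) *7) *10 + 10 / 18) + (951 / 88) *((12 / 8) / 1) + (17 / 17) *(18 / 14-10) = 1952059 / 11088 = 176.05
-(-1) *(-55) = -55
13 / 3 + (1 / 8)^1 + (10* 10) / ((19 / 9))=23633 / 456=51.83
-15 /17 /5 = -3 /17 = -0.18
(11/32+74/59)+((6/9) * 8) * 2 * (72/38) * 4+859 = 33771339/35872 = 941.44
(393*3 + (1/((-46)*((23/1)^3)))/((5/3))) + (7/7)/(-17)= 56085733169/47572970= 1178.94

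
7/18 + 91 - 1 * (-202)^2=-732827/18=-40712.61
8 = 8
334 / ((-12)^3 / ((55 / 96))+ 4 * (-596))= -9185 / 148504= -0.06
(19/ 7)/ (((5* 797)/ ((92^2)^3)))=11520745025536/ 27895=413003944.27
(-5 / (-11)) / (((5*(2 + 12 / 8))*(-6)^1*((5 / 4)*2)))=-2 / 1155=-0.00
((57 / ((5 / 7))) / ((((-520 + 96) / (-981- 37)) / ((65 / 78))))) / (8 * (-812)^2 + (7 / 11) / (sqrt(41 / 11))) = 410829805232 / 13572517878284235- 9671 * sqrt(451) / 108580143026273880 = 0.00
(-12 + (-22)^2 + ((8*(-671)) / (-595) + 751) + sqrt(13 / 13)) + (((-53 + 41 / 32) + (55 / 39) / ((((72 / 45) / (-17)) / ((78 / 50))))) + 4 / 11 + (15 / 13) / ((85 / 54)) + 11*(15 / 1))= 3604948713 / 2722720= 1324.02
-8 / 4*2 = -4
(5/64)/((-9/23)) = -115/576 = -0.20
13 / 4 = 3.25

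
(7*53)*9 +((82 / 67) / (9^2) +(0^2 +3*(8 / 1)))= 18251083 / 5427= 3363.02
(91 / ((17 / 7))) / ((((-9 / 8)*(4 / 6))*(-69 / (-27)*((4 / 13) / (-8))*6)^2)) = -1291836 / 8993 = -143.65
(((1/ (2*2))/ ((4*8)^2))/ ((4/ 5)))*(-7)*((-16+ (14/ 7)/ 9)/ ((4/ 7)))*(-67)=-1165465/ 294912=-3.95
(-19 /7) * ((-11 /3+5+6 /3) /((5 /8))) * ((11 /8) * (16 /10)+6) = -12464 /105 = -118.70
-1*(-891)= 891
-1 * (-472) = 472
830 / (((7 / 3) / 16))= 5691.43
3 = 3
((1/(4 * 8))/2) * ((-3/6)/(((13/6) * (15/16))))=-1/260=-0.00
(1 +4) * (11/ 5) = 11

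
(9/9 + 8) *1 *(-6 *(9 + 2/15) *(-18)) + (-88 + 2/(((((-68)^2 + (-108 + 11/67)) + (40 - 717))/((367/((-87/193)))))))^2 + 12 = 10459406590255813133/625995906457680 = 16708.43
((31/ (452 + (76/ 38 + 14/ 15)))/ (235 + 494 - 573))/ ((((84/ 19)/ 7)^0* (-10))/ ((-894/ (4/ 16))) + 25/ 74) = 512709/ 399824984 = 0.00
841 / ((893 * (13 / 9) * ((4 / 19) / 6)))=22707 / 1222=18.58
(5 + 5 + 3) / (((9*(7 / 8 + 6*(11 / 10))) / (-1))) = -40 / 207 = -0.19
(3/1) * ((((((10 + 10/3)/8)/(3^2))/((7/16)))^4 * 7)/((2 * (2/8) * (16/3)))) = 5120000/20253807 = 0.25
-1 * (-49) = 49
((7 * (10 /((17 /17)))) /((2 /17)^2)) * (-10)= -50575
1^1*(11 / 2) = 11 / 2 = 5.50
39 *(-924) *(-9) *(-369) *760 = -90953422560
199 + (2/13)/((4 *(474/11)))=199.00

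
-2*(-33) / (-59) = -66 / 59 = -1.12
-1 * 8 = -8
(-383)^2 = 146689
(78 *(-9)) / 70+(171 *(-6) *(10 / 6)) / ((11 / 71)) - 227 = -4340606 / 385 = -11274.30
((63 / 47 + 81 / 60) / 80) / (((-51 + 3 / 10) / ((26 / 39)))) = -281 / 635440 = -0.00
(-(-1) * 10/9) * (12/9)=40/27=1.48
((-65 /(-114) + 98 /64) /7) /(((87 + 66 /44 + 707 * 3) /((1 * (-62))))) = -118823 /14105448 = -0.01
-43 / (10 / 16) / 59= -344 / 295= -1.17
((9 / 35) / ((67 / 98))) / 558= 7 / 10385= 0.00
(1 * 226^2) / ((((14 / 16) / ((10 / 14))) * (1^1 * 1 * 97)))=2043040 / 4753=429.84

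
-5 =-5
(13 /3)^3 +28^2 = 23365 /27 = 865.37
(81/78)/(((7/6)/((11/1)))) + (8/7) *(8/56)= 6341/637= 9.95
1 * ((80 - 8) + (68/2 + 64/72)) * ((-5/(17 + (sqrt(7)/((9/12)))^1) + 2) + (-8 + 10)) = 19240 * sqrt(7)/7467 + 8841742/22401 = 401.52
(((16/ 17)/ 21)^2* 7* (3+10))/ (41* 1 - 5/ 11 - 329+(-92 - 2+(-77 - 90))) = -9152/ 27510777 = -0.00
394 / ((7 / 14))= 788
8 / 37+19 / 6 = 3.38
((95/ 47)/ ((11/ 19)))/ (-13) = -1805/ 6721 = -0.27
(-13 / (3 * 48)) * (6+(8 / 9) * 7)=-715 / 648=-1.10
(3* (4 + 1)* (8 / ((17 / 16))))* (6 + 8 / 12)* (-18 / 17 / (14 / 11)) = -626.40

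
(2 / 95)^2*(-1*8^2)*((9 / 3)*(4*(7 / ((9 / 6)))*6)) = -86016 / 9025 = -9.53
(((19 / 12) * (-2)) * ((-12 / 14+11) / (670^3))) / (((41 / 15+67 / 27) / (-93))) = 1129113 / 592864025600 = 0.00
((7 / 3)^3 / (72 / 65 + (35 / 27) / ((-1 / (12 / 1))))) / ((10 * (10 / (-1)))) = 4459 / 507120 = 0.01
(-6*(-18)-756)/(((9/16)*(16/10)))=-720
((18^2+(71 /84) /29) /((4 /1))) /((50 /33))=1736537 /32480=53.46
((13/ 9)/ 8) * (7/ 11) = 91/ 792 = 0.11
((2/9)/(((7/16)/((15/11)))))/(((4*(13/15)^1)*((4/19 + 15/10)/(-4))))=-6080/13013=-0.47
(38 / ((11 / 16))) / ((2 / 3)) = 912 / 11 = 82.91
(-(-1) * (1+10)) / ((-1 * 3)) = -11 / 3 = -3.67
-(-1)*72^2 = 5184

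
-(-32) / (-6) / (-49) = 16 / 147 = 0.11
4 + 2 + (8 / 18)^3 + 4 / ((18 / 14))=6706 / 729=9.20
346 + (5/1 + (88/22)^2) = 367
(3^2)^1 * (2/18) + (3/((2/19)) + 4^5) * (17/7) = 2557.07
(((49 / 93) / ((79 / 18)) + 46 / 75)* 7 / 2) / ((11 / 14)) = 6600496 / 2020425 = 3.27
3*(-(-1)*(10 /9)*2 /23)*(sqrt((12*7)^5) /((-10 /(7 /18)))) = -728.96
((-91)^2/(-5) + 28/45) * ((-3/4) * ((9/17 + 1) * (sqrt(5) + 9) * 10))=968513 * sqrt(5)/51 + 2905539/17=213378.00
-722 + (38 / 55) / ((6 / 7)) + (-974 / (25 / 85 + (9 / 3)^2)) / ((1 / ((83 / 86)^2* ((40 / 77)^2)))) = -9711108000193 / 12990824385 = -747.54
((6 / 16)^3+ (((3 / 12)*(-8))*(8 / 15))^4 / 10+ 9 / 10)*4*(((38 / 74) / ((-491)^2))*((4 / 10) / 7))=2664780229 / 5057638299000000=0.00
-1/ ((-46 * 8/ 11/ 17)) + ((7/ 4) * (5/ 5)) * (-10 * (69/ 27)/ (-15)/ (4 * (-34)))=0.49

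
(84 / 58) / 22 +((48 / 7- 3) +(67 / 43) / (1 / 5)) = 1124735 / 96019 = 11.71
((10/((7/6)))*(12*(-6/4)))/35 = -216/49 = -4.41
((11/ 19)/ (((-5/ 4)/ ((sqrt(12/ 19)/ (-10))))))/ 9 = 44 * sqrt(57)/ 81225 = 0.00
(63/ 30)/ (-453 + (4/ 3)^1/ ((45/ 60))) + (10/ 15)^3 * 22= 7142257/ 1096470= 6.51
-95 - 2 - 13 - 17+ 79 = -48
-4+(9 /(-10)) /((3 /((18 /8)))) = -187 /40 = -4.68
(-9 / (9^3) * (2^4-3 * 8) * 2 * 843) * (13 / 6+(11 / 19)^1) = 703624 / 1539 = 457.20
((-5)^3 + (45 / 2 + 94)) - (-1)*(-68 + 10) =-66.50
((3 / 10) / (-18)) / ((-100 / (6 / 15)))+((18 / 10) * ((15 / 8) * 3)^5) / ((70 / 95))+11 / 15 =3944498952323 / 286720000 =13757.32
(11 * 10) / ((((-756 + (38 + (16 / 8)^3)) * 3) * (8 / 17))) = -187 / 1704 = -0.11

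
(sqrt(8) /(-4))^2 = 1 /2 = 0.50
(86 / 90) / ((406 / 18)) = 43 / 1015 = 0.04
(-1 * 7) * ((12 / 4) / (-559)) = 21 / 559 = 0.04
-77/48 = -1.60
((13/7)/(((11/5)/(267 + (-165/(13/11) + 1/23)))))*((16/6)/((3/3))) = 217720/759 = 286.85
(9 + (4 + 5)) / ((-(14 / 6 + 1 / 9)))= -81 / 11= -7.36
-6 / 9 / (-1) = 2 / 3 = 0.67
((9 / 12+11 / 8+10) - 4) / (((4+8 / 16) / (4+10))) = 455 / 18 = 25.28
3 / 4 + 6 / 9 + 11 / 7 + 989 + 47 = 87275 / 84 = 1038.99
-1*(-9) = 9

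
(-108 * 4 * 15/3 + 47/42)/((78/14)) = -90673/234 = -387.49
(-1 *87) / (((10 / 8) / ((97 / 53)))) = -33756 / 265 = -127.38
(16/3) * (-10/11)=-160/33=-4.85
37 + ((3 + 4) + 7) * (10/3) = 251/3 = 83.67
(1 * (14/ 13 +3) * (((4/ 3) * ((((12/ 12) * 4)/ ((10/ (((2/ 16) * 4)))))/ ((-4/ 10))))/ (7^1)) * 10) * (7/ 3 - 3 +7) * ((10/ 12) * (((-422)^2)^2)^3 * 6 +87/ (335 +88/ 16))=-729129616659673852161514640239112950520/ 185913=-3921886133081999925564725000000000.00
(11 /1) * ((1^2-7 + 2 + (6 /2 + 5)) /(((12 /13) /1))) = 143 /3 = 47.67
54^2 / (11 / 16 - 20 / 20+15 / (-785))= -7324992 / 833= -8793.51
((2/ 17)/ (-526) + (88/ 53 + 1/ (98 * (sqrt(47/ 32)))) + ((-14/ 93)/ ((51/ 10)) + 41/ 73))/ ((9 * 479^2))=2 * sqrt(94)/ 4755623607 + 10580439142/ 9966005881376949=0.00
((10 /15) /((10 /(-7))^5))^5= -1341068619663964900807 /75937500000000000000000000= -0.00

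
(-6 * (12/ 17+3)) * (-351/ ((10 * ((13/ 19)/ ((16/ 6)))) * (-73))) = -258552/ 6205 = -41.67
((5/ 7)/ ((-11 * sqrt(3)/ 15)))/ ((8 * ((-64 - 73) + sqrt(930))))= 0.00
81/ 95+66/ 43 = 9753/ 4085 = 2.39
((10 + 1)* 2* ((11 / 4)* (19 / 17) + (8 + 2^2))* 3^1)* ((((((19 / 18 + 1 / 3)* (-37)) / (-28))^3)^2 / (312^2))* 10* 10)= 176565950082244873046875 / 4520537514904091885568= 39.06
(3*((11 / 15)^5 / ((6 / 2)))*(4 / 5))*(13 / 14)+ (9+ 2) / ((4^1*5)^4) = 1072423231 / 6804000000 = 0.16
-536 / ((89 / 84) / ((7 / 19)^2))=-68.67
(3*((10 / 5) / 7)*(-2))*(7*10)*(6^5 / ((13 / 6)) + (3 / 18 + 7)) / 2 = -2804950 / 13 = -215765.38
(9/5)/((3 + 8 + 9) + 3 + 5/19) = 171/2210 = 0.08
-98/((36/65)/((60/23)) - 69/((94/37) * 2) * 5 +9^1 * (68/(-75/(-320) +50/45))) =-37124360/146666817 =-0.25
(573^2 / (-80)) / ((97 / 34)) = -5581593 / 3880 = -1438.55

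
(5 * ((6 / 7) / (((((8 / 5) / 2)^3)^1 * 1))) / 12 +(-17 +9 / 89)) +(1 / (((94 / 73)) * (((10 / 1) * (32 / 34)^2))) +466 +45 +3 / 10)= 74237702047 / 149918720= 495.19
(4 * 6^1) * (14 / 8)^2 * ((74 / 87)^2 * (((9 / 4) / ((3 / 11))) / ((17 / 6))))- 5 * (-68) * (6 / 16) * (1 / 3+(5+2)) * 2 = 28949063 / 14297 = 2024.83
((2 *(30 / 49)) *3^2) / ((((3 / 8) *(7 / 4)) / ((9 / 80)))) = 648 / 343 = 1.89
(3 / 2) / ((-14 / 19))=-57 / 28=-2.04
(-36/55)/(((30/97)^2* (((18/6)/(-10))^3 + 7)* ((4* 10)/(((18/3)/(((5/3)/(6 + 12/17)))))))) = -1016172/1715725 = -0.59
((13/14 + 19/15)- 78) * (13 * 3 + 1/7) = -2180903/735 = -2967.21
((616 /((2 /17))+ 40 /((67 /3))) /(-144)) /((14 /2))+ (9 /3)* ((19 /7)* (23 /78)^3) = -123336737 /24729432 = -4.99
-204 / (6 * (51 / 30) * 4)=-5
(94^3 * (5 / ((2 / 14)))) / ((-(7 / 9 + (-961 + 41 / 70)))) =18314377200 / 604571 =30293.18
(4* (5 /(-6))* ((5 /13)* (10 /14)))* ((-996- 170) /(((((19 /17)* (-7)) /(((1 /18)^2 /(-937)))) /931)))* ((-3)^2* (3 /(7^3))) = 1238875 /37602747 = 0.03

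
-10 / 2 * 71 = -355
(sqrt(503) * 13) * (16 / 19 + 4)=1196 * sqrt(503) / 19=1411.76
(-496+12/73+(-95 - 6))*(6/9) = -397.89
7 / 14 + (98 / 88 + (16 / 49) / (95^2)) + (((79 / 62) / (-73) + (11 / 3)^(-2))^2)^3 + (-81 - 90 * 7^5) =-18046721318368867255513981187998323967306566639 / 11930065008840174928610577856633977793600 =-1512709.39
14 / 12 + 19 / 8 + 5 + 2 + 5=373 / 24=15.54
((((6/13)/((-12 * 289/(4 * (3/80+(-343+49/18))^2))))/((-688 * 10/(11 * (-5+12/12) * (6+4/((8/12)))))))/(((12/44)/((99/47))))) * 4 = -79875666840299/546688584000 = -146.11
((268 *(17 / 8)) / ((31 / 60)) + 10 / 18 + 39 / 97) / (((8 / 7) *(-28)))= -14928163 / 433008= -34.48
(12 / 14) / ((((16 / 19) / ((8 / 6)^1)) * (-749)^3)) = -19 / 5882656486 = -0.00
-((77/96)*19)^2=-2140369/9216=-232.24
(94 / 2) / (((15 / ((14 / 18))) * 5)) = 329 / 675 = 0.49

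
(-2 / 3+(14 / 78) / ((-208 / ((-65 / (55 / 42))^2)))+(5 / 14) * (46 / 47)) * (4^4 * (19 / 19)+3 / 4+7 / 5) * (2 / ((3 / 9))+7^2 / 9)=-41377261249 / 5732496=-7218.02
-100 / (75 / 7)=-28 / 3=-9.33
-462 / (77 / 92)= -552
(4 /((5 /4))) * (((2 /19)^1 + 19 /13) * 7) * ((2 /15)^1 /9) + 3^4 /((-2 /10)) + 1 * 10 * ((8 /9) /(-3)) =-67930937 /166725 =-407.44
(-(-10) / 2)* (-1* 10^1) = -50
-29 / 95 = -0.31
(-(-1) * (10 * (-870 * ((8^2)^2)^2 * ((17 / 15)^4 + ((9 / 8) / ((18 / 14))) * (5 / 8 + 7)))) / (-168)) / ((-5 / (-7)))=102485767094272 / 10125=10122051071.04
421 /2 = 210.50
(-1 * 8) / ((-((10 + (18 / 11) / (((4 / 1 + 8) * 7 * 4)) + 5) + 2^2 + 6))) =4928 / 15403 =0.32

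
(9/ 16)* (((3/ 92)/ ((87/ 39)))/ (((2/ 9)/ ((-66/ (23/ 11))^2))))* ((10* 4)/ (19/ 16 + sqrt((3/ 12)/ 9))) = 384238404/ 352843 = 1088.98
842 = 842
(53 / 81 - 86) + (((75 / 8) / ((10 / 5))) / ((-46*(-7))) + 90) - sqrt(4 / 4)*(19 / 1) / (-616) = 21573757 / 4590432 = 4.70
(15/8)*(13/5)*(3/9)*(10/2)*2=65/4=16.25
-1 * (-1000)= 1000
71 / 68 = 1.04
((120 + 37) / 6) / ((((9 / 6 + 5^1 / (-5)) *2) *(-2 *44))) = -157 / 528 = -0.30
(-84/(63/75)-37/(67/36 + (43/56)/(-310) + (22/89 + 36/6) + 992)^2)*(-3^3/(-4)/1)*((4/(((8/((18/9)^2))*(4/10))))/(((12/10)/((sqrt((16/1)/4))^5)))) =-90000.03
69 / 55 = 1.25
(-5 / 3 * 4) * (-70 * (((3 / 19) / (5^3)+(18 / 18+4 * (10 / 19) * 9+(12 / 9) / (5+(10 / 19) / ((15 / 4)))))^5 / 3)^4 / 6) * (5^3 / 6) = 585299314212821057432853605701760476534704471219331234101103639733140816942210185785124750735400120764858589897337095488228698820859524022272 / 226868742916321735576171664423655478117845775129800943636732286366500924046640808029451363836415112018585205078125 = 2579902840245836992567683000.00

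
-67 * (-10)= 670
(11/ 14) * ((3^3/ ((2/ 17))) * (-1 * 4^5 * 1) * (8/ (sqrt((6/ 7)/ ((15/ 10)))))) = -5170176 * sqrt(7)/ 7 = -1954142.85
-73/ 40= -1.82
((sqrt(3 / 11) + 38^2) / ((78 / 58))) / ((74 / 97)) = 2813*sqrt(33) / 31746 + 2030986 / 1443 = 1407.98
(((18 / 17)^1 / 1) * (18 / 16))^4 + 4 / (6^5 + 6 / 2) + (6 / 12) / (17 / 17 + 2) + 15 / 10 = 204051836001 / 55441907968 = 3.68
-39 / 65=-3 / 5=-0.60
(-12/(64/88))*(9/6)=-99/4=-24.75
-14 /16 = -7 /8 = -0.88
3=3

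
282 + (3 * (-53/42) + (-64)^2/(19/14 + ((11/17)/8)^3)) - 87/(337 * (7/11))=53087265144375/16112744426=3294.74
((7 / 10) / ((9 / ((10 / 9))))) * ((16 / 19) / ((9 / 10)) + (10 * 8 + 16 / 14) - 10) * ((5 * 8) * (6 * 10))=14949.62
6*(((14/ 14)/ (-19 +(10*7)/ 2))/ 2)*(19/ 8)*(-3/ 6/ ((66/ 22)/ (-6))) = 57/ 128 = 0.45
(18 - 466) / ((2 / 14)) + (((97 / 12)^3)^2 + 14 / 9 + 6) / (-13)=-954727161409 / 38817792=-24595.09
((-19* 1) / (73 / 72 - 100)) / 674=684 / 2401799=0.00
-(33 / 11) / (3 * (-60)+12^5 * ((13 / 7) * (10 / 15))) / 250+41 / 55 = 1472777323 / 1975677000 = 0.75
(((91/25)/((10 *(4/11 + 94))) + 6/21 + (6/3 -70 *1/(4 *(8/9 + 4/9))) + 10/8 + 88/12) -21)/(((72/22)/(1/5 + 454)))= -234474055849/72660000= -3227.00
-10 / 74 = -5 / 37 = -0.14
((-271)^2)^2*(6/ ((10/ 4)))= 64722965772/ 5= 12944593154.40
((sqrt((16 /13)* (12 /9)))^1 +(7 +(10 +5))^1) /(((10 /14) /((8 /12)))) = 112* sqrt(39) /585 +308 /15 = 21.73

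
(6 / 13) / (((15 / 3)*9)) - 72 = -14038 / 195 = -71.99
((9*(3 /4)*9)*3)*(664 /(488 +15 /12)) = 484056 /1957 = 247.35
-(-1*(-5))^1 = -5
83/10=8.30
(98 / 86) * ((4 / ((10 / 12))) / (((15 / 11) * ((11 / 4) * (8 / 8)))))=1568 / 1075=1.46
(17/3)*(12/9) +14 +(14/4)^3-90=-1841/72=-25.57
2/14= 0.14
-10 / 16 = -5 / 8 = -0.62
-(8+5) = -13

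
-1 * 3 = -3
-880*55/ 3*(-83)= 4017200/ 3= 1339066.67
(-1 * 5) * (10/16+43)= -218.12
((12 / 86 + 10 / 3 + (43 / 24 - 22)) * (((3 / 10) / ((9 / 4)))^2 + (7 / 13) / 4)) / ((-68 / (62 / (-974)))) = -106068887 / 44428425600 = -0.00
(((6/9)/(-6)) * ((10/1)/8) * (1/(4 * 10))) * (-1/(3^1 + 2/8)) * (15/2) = 5/624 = 0.01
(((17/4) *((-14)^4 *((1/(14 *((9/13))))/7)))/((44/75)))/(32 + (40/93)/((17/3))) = 142672075/1115664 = 127.88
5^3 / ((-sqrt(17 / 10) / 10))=-1250*sqrt(170) / 17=-958.71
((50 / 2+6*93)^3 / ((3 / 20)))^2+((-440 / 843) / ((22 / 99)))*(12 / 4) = 4413444196904286257780 / 2529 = 1745134122935660837.40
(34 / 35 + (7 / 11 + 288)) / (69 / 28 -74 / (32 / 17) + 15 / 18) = -5351952 / 665555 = -8.04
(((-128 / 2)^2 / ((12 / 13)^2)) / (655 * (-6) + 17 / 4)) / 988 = -3328 / 2685213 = -0.00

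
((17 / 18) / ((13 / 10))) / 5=17 / 117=0.15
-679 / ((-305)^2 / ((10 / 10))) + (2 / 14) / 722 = -3338641 / 470148350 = -0.01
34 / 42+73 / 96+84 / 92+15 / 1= 270217 / 15456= 17.48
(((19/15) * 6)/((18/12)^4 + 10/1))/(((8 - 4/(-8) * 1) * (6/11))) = 6688/61455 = 0.11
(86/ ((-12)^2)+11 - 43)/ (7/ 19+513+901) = -6137/ 276408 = -0.02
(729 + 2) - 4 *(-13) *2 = 835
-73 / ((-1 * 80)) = 73 / 80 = 0.91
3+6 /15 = 17 /5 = 3.40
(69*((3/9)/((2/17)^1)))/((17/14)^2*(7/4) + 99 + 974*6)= 21896/665905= 0.03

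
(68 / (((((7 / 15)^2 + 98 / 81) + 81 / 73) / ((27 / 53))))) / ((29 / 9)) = 610665075 / 144119879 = 4.24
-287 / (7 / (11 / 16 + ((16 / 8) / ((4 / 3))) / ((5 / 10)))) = -2419 / 16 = -151.19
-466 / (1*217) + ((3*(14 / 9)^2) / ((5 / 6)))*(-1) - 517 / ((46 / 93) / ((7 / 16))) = -3364617779 / 7187040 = -468.15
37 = 37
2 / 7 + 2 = 16 / 7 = 2.29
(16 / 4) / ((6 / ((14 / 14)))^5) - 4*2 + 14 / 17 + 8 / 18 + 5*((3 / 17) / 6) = -217603 / 33048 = -6.58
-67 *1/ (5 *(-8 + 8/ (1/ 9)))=-67/ 320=-0.21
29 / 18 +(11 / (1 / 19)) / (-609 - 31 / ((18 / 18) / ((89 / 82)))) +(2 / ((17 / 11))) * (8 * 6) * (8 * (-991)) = -7941176023135 / 16125282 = -492467.42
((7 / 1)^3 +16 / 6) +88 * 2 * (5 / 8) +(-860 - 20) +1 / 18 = -7637 / 18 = -424.28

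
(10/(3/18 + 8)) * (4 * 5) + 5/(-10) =2351/98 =23.99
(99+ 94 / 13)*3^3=2868.23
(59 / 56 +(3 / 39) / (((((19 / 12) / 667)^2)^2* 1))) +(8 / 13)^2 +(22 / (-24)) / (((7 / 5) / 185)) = 2422537688.45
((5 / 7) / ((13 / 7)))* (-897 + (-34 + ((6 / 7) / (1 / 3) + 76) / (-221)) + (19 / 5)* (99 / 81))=-64512992 / 180999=-356.43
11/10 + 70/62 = 691/310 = 2.23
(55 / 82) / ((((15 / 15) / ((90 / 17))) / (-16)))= -39600 / 697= -56.81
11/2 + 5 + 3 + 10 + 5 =57/2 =28.50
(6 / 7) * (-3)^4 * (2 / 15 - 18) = -43416 / 35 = -1240.46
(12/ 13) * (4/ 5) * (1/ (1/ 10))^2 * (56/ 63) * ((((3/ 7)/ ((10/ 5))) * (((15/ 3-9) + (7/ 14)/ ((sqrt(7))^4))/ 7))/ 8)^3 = -2689941195/ 11515950951232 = -0.00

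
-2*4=-8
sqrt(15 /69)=sqrt(115) /23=0.47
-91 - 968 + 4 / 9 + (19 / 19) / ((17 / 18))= -161797 / 153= -1057.50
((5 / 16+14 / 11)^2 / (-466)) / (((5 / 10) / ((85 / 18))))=-735165 / 14434816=-0.05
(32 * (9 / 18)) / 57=16 / 57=0.28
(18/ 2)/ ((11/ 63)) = 567/ 11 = 51.55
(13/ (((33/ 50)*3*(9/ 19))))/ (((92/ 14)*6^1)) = 43225/ 122958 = 0.35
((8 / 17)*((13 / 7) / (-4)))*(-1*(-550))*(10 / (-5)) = 28600 / 119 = 240.34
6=6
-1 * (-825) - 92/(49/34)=37297/49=761.16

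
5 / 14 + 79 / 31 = 1261 / 434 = 2.91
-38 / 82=-19 / 41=-0.46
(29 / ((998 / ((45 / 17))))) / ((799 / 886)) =578115 / 6777917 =0.09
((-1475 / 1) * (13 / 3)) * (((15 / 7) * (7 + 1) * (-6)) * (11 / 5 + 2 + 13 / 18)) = 67956200 / 21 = 3236009.52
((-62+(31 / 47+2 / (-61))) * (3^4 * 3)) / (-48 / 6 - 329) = 42757551 / 966179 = 44.25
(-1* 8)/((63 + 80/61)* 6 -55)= -488/20183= -0.02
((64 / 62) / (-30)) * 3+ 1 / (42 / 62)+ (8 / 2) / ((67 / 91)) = 1484243 / 218085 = 6.81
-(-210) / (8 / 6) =315 / 2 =157.50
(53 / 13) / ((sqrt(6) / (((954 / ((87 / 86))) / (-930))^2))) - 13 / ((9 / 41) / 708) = -125788 / 3 +550547146 * sqrt(6) / 787995975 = -41927.62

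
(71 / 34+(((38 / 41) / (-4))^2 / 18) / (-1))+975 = 977.09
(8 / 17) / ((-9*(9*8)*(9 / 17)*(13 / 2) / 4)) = -8 / 9477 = -0.00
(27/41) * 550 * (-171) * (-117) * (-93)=-27630667350/41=-673918715.85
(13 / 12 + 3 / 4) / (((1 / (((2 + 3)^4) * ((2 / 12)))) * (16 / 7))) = 83.55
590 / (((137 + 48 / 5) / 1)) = 2950 / 733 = 4.02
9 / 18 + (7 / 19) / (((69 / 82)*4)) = 799 / 1311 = 0.61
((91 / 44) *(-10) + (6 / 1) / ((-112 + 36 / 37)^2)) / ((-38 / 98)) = 94058518547 / 1763506888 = 53.34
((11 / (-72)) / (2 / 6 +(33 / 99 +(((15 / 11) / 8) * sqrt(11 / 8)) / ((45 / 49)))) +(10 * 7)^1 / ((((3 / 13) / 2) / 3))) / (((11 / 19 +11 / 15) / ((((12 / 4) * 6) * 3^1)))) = 83790 * sqrt(22) / 114053 +93945631860 / 1254583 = 74885.40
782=782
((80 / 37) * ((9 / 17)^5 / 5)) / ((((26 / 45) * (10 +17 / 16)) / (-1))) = -113374080 / 40294121803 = -0.00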